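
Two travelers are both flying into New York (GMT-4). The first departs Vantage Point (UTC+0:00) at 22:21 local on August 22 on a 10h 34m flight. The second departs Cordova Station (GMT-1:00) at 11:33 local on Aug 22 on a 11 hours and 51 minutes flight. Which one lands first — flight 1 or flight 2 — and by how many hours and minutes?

the second, by 8 hours 31 minutes

Flight 1 departs at 22:21 UTC (Aug 22).
+10 hours 34 minutes → arrive 08:55 UTC on Aug 23.
Flight 2 in UTC: 11:33 + 1:00 = 12:33 on Aug 22.
+11 hours and 51 minutes → arrive 00:24 UTC on Aug 23.
Flight 2 lands earlier by 8 hours 31 minutes.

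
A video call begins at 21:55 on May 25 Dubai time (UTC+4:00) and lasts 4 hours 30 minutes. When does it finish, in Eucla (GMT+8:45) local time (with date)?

07:10 on May 26

Eucla is 4:45 ahead of Dubai.
After 4 hours 30 minutes it is 02:25 (May 26) in Dubai.
Shift by the zone difference: 02:25 + 4:45 = 07:10 on May 26 in Eucla.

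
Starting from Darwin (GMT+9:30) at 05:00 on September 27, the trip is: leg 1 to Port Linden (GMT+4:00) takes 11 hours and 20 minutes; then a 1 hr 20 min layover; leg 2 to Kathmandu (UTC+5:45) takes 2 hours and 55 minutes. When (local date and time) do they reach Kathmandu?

Convert departure to UTC: 05:00 − 9:30 = 19:30 UTC on Sep 26.
Add 11 hours 20 minutes leg 1 → 06:50 UTC (Sep 27).
Add 1 hour 20 minutes layover in Port Linden → 08:10 UTC.
Add 2 hours and 55 minutes leg 2 → 11:05 UTC.
Kathmandu is UTC+5:45, so local arrival = 11:05 + 5:45 = 16:50 on Sep 27.

16:50 on Sep 27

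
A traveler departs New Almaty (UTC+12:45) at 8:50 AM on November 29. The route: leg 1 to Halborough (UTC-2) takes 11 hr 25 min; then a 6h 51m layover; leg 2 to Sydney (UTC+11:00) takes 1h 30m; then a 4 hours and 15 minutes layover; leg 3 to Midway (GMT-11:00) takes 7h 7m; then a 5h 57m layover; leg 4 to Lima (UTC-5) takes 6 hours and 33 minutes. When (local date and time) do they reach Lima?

Convert departure to UTC: 8:50 AM − 12:45 = 8:05 PM UTC on Nov 28.
Add 11 hours 25 minutes leg 1 → 7:30 AM UTC (Nov 29).
Add 6 hours 51 minutes layover in Halborough → 2:21 PM UTC.
Add 1 hour 30 minutes leg 2 → 3:51 PM UTC.
Add 4 hours 15 minutes layover in Sydney → 8:06 PM UTC.
Add 7 hours 7 minutes leg 3 → 3:13 AM UTC (Nov 30).
Add 5 hours 57 minutes layover in Midway → 9:10 AM UTC.
Add 6 hours 33 minutes leg 4 → 3:43 PM UTC.
Lima is UTC−5:00, so local arrival = 3:43 PM − 5:00 = 10:43 AM on Nov 30.

10:43 AM on November 30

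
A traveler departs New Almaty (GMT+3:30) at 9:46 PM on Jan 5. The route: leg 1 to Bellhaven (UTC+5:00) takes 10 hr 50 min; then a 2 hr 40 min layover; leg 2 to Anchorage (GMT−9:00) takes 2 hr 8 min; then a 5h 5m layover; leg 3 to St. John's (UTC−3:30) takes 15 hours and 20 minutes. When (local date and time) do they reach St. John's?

2:49 AM on Jan 7

Convert departure to UTC: 9:46 PM − 3:30 = 6:16 PM UTC on Jan 5.
Add 10 hours 50 minutes leg 1 → 5:06 AM UTC (Jan 6).
Add 2 hours and 40 minutes layover in Bellhaven → 7:46 AM UTC.
Add 2 hours 8 minutes leg 2 → 9:54 AM UTC.
Add 5 hours 5 minutes layover in Anchorage → 2:59 PM UTC.
Add 15 hours and 20 minutes leg 3 → 6:19 AM UTC (Jan 7).
St. John's is UTC−3:30, so local arrival = 6:19 AM − 3:30 = 2:49 AM on Jan 7.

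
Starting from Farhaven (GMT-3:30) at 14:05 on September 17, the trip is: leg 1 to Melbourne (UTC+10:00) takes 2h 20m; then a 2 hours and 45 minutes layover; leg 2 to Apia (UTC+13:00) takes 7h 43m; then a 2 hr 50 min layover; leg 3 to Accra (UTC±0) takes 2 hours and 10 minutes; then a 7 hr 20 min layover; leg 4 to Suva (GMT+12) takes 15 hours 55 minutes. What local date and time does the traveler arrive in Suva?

22:38 on September 19

Convert departure to UTC: 14:05 + 3:30 = 17:35 UTC on Sep 17.
Add 2 hours and 20 minutes leg 1 → 19:55 UTC.
Add 2 hours and 45 minutes layover in Melbourne → 22:40 UTC.
Add 7 hours and 43 minutes leg 2 → 06:23 UTC (Sep 18).
Add 2 hours and 50 minutes layover in Apia → 09:13 UTC.
Add 2 hours 10 minutes leg 3 → 11:23 UTC.
Add 7 hours and 20 minutes layover in Accra → 18:43 UTC.
Add 15 hours 55 minutes leg 4 → 10:38 UTC (Sep 19).
Suva is UTC+12:00, so local arrival = 10:38 + 12:00 = 22:38 on Sep 19.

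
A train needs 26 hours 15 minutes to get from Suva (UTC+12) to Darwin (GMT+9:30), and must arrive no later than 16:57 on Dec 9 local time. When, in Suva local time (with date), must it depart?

17:12 on Dec 8

Target arrival in UTC: 16:57 − 9:30 = 07:27 on Dec 9.
Subtract 26 hours and 15 minutes → departure 05:12 UTC on Dec 8.
Suva is UTC+12:00: 05:12 + 12:00 = 17:12 on Dec 8.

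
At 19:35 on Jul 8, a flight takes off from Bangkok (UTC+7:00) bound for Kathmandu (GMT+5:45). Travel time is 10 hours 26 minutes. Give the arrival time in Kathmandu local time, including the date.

Convert departure to UTC: 19:35 − 7:00 = 12:35 UTC on Jul 8.
Add 10 hours 26 minutes travel time → 23:01 UTC.
Kathmandu is UTC+5:45, so local arrival = 23:01 + 5:45 = 04:46 on Jul 9.

04:46 on July 9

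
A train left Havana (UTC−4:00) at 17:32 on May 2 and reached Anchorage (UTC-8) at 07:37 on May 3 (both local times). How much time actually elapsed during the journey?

Departure in UTC: 17:32 + 4:00 = 21:32 on May 2.
Arrival in UTC: 07:37 + 8:00 = 15:37 on May 3.
Elapsed = 15:37 − 21:32 (+1 day) = 18 hours 5 minutes.

18 hours 5 minutes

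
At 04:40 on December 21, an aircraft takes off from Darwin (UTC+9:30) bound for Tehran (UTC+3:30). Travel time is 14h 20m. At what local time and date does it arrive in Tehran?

Convert departure to UTC: 04:40 − 9:30 = 19:10 UTC on Dec 20.
Add 14 hours and 20 minutes travel time → 09:30 UTC (Dec 21).
Tehran is UTC+3:30, so local arrival = 09:30 + 3:30 = 13:00 on Dec 21.

13:00 on Dec 21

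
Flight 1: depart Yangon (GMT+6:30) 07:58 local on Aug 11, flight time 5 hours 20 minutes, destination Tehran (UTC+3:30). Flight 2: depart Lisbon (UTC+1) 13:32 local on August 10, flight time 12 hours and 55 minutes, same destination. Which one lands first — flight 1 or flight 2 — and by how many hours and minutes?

Flight 1 in UTC: 07:58 − 6:30 = 01:28 on Aug 11.
+5 hours 20 minutes → arrive 06:48 UTC on Aug 11.
Flight 2 in UTC: 13:32 − 1:00 = 12:32 on Aug 10.
+12 hours and 55 minutes → arrive 01:27 UTC on Aug 11.
Flight 2 lands earlier by 5 hours 21 minutes.

the second, by 5 hours 21 minutes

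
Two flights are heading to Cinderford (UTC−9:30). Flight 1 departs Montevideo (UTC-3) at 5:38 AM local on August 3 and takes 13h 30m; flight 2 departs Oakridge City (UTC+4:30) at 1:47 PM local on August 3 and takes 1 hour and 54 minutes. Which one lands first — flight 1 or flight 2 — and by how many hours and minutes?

the second, by 10 hours 57 minutes

Flight 1 in UTC: 5:38 AM + 3:00 = 8:38 AM on Aug 3.
+13 hours 30 minutes → arrive 10:08 PM UTC on Aug 3.
Flight 2 in UTC: 1:47 PM − 4:30 = 9:17 AM on Aug 3.
+1 hour and 54 minutes → arrive 11:11 AM UTC on Aug 3.
Flight 2 lands earlier by 10 hours 57 minutes.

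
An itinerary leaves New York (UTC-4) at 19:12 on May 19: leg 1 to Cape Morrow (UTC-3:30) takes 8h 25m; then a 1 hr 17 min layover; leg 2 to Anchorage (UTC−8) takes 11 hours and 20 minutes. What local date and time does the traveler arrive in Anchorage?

12:14 on May 20

Convert departure to UTC: 19:12 + 4:00 = 23:12 UTC on May 19.
Add 8 hours 25 minutes leg 1 → 07:37 UTC (May 20).
Add 1 hour 17 minutes layover in Cape Morrow → 08:54 UTC.
Add 11 hours and 20 minutes leg 2 → 20:14 UTC.
Anchorage is UTC−8:00, so local arrival = 20:14 − 8:00 = 12:14 on May 20.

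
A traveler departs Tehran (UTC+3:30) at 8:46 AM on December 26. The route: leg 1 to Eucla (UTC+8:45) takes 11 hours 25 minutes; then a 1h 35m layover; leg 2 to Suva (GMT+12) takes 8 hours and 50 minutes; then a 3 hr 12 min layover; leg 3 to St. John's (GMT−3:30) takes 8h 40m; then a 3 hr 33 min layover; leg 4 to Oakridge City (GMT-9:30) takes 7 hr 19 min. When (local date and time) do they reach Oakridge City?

Convert departure to UTC: 8:46 AM − 3:30 = 5:16 AM UTC on Dec 26.
Add 11 hours and 25 minutes leg 1 → 4:41 PM UTC.
Add 1 hour and 35 minutes layover in Eucla → 6:16 PM UTC.
Add 8 hours and 50 minutes leg 2 → 3:06 AM UTC (Dec 27).
Add 3 hours and 12 minutes layover in Suva → 6:18 AM UTC.
Add 8 hours 40 minutes leg 3 → 2:58 PM UTC.
Add 3 hours 33 minutes layover in St. John's → 6:31 PM UTC.
Add 7 hours 19 minutes leg 4 → 1:50 AM UTC (Dec 28).
Oakridge City is UTC−9:30, so local arrival = 1:50 AM − 9:30 = 4:20 PM on Dec 27.

4:20 PM on Dec 27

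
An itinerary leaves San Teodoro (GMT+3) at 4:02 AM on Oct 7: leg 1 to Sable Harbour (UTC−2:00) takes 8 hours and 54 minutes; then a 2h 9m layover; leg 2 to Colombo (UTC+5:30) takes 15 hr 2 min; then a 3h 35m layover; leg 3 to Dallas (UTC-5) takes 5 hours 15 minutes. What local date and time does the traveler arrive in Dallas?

6:57 AM on October 8

Convert departure to UTC: 4:02 AM − 3:00 = 1:02 AM UTC on Oct 7.
Add 8 hours and 54 minutes leg 1 → 9:56 AM UTC.
Add 2 hours and 9 minutes layover in Sable Harbour → 12:05 PM UTC.
Add 15 hours and 2 minutes leg 2 → 3:07 AM UTC (Oct 8).
Add 3 hours 35 minutes layover in Colombo → 6:42 AM UTC.
Add 5 hours and 15 minutes leg 3 → 11:57 AM UTC.
Dallas is UTC−5:00, so local arrival = 11:57 AM − 5:00 = 6:57 AM on Oct 8.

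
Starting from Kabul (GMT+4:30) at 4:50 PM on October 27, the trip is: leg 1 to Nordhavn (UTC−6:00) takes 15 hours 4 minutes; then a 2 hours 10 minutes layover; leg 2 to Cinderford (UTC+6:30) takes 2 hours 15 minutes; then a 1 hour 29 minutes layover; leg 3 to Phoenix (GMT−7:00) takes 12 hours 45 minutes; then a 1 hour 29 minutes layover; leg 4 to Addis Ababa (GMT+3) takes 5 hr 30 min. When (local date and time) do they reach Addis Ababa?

8:02 AM on October 29

Convert departure to UTC: 4:50 PM − 4:30 = 12:20 PM UTC on Oct 27.
Add 15 hours and 4 minutes leg 1 → 3:24 AM UTC (Oct 28).
Add 2 hours 10 minutes layover in Nordhavn → 5:34 AM UTC.
Add 2 hours and 15 minutes leg 2 → 7:49 AM UTC.
Add 1 hour and 29 minutes layover in Cinderford → 9:18 AM UTC.
Add 12 hours 45 minutes leg 3 → 10:03 PM UTC.
Add 1 hour and 29 minutes layover in Phoenix → 11:32 PM UTC.
Add 5 hours and 30 minutes leg 4 → 5:02 AM UTC (Oct 29).
Addis Ababa is UTC+3:00, so local arrival = 5:02 AM + 3:00 = 8:02 AM on Oct 29.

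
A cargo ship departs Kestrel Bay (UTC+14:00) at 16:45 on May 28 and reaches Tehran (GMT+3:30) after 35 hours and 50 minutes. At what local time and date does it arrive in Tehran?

18:05 on May 29

Convert departure to UTC: 16:45 − 14:00 = 02:45 UTC on May 28.
Add 35 hours and 50 minutes travel time → 14:35 UTC (May 29).
Tehran is UTC+3:30, so local arrival = 14:35 + 3:30 = 18:05 on May 29.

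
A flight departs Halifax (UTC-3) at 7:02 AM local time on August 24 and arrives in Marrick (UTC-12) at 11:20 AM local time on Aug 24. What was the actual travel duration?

13 hours 18 minutes

Marrick is 9:00 behind Halifax.
Clock-face elapsed time (ignoring zones) is 4 hours 18 minutes.
Actual elapsed = 4 hours 18 minutes + 9:00 = 13 hours 18 minutes.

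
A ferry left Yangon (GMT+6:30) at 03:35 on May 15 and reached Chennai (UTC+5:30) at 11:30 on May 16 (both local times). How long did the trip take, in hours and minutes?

32 hours 55 minutes

Chennai is 1:00 behind Yangon.
Clock-face elapsed time (ignoring zones) is 31 hours 55 minutes.
Actual elapsed = 31 hours 55 minutes + 1:00 = 32 hours 55 minutes.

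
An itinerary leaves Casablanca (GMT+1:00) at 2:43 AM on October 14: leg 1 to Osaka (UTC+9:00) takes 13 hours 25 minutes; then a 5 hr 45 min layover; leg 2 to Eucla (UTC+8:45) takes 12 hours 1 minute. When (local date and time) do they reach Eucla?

5:39 PM on October 15

Convert departure to UTC: 2:43 AM − 1:00 = 1:43 AM UTC on Oct 14.
Add 13 hours 25 minutes leg 1 → 3:08 PM UTC.
Add 5 hours 45 minutes layover in Osaka → 8:53 PM UTC.
Add 12 hours and 1 minute leg 2 → 8:54 AM UTC (Oct 15).
Eucla is UTC+8:45, so local arrival = 8:54 AM + 8:45 = 5:39 PM on Oct 15.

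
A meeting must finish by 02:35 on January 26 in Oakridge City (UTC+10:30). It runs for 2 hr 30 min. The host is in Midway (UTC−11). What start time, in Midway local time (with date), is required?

Target end time in UTC: 02:35 − 10:30 = 16:05 on Jan 25.
Subtract 2 hours and 30 minutes → start 13:35 UTC on Jan 25.
Midway is UTC−11:00: 13:35 − 11:00 = 02:35 on Jan 25.

02:35 on January 25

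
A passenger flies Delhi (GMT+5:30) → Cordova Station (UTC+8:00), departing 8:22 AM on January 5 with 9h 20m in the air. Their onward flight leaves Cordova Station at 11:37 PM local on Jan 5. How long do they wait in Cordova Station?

Convert departure to UTC: 8:22 AM − 5:30 = 2:52 AM UTC on Jan 5.
Add 9 hours and 20 minutes flight time → 12:12 PM UTC.
Cordova Station is UTC+8:00, so local arrival = 12:12 PM + 8:00 = 8:12 PM on Jan 5.
Layover = 11:37 PM − 8:12 PM = 3 hours 25 minutes.

3 hours 25 minutes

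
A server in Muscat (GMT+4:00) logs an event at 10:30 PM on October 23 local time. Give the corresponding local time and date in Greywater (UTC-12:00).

Greywater is 16:00 behind Muscat.
Shift by the zone difference: 10:30 PM − 16:00 = 6:30 AM on Oct 23 in Greywater.

6:30 AM on Oct 23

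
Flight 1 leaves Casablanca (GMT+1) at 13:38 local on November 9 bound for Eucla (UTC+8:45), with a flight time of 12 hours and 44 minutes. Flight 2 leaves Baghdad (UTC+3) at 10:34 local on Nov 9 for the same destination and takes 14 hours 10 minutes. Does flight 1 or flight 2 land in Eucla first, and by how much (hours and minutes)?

Flight 1 in UTC: 13:38 − 1:00 = 12:38 on Nov 9.
+12 hours and 44 minutes → arrive 01:22 UTC on Nov 10.
Flight 2 in UTC: 10:34 − 3:00 = 07:34 on Nov 9.
+14 hours and 10 minutes → arrive 21:44 UTC on Nov 9.
Flight 2 lands earlier by 3 hours 38 minutes.

the second, by 3 hours 38 minutes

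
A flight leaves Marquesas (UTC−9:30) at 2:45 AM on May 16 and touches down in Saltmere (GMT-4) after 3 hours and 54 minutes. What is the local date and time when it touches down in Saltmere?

12:09 PM on May 16

Saltmere is 5:30 ahead of Marquesas.
After 3 hours 54 minutes it is 6:39 AM in Marquesas.
Shift by the zone difference: 6:39 AM + 5:30 = 12:09 PM on May 16 in Saltmere.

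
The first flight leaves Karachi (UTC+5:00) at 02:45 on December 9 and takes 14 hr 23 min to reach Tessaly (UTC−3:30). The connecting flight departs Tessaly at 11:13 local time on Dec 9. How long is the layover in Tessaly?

Convert departure to UTC: 02:45 − 5:00 = 21:45 UTC on Dec 8.
Add 14 hours and 23 minutes flight time → 12:08 UTC (Dec 9).
Tessaly is UTC−3:30, so local arrival = 12:08 − 3:30 = 08:38 on Dec 9.
Layover = 11:13 − 08:38 = 2 hours 35 minutes.

2 hours 35 minutes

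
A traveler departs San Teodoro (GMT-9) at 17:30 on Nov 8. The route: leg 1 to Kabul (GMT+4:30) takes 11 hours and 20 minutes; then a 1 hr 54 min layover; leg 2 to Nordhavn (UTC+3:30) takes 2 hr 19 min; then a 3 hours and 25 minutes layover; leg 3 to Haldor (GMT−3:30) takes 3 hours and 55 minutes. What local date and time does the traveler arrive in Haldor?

Convert departure to UTC: 17:30 + 9:00 = 02:30 UTC on Nov 9.
Add 11 hours and 20 minutes leg 1 → 13:50 UTC.
Add 1 hour and 54 minutes layover in Kabul → 15:44 UTC.
Add 2 hours 19 minutes leg 2 → 18:03 UTC.
Add 3 hours 25 minutes layover in Nordhavn → 21:28 UTC.
Add 3 hours 55 minutes leg 3 → 01:23 UTC (Nov 10).
Haldor is UTC−3:30, so local arrival = 01:23 − 3:30 = 21:53 on Nov 9.

21:53 on November 9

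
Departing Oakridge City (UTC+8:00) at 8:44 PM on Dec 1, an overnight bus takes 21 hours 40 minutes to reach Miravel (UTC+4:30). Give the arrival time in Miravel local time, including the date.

2:54 PM on December 2

Convert departure to UTC: 8:44 PM − 8:00 = 12:44 PM UTC on Dec 1.
Add 21 hours 40 minutes travel time → 10:24 AM UTC (Dec 2).
Miravel is UTC+4:30, so local arrival = 10:24 AM + 4:30 = 2:54 PM on Dec 2.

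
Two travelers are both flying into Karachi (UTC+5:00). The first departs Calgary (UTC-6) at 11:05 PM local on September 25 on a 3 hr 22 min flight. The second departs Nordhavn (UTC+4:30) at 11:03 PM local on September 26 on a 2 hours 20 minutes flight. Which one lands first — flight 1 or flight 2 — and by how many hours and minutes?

Flight 1 in UTC: 11:05 PM + 6:00 = 5:05 AM on Sep 26.
+3 hours 22 minutes → arrive 8:27 AM UTC on Sep 26.
Flight 2 in UTC: 11:03 PM − 4:30 = 6:33 PM on Sep 26.
+2 hours and 20 minutes → arrive 8:53 PM UTC on Sep 26.
Flight 1 lands earlier by 12 hours 26 minutes.

the first, by 12 hours 26 minutes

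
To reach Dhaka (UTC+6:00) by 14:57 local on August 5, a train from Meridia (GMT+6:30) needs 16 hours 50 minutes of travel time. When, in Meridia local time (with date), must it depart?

22:37 on August 4

Target arrival in UTC: 14:57 − 6:00 = 08:57 on Aug 5.
Subtract 16 hours and 50 minutes → departure 16:07 UTC on Aug 4.
Meridia is UTC+6:30: 16:07 + 6:30 = 22:37 on Aug 4.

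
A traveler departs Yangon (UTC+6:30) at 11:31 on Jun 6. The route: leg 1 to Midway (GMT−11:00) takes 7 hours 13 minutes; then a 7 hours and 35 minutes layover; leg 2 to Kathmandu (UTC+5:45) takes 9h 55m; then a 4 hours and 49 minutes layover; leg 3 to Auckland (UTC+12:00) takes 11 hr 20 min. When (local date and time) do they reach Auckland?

Convert departure to UTC: 11:31 − 6:30 = 05:01 UTC on Jun 6.
Add 7 hours 13 minutes leg 1 → 12:14 UTC.
Add 7 hours and 35 minutes layover in Midway → 19:49 UTC.
Add 9 hours 55 minutes leg 2 → 05:44 UTC (Jun 7).
Add 4 hours 49 minutes layover in Kathmandu → 10:33 UTC.
Add 11 hours 20 minutes leg 3 → 21:53 UTC.
Auckland is UTC+12:00, so local arrival = 21:53 + 12:00 = 09:53 on Jun 8.

09:53 on June 8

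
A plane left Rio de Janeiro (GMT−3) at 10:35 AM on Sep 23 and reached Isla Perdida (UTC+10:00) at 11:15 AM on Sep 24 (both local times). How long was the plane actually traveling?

Departure in UTC: 10:35 AM + 3:00 = 1:35 PM on Sep 23.
Arrival in UTC: 11:15 AM − 10:00 = 1:15 AM on Sep 24.
Elapsed = 1:15 AM − 1:35 PM (+1 day) = 11 hours 40 minutes.

11 hours 40 minutes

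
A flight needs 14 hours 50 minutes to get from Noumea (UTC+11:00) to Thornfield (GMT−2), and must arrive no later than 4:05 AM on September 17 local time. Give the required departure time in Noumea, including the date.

2:15 AM on September 17

Target arrival in UTC: 4:05 AM + 2:00 = 6:05 AM on Sep 17.
Subtract 14 hours 50 minutes → departure 3:15 PM UTC on Sep 16.
Noumea is UTC+11:00: 3:15 PM + 11:00 = 2:15 AM on Sep 17.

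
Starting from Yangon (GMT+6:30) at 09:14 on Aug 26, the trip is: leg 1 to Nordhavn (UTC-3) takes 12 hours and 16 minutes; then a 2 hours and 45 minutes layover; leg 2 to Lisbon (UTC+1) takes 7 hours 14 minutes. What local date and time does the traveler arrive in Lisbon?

Convert departure to UTC: 09:14 − 6:30 = 02:44 UTC on Aug 26.
Add 12 hours 16 minutes leg 1 → 15:00 UTC.
Add 2 hours 45 minutes layover in Nordhavn → 17:45 UTC.
Add 7 hours and 14 minutes leg 2 → 00:59 UTC (Aug 27).
Lisbon is UTC+1:00, so local arrival = 00:59 + 1:00 = 01:59 on Aug 27.

01:59 on August 27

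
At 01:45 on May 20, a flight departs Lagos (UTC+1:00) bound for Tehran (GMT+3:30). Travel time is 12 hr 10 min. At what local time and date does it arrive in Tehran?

Convert departure to UTC: 01:45 − 1:00 = 00:45 UTC on May 20.
Add 12 hours 10 minutes travel time → 12:55 UTC.
Tehran is UTC+3:30, so local arrival = 12:55 + 3:30 = 16:25 on May 20.

16:25 on May 20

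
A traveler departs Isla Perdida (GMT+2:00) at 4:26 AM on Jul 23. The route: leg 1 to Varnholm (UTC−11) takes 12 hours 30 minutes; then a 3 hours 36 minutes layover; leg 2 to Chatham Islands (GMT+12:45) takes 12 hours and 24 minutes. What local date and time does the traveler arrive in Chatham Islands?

Convert departure to UTC: 4:26 AM − 2:00 = 2:26 AM UTC on Jul 23.
Add 12 hours and 30 minutes leg 1 → 2:56 PM UTC.
Add 3 hours 36 minutes layover in Varnholm → 6:32 PM UTC.
Add 12 hours 24 minutes leg 2 → 6:56 AM UTC (Jul 24).
Chatham Islands is UTC+12:45, so local arrival = 6:56 AM + 12:45 = 7:41 PM on Jul 24.

7:41 PM on July 24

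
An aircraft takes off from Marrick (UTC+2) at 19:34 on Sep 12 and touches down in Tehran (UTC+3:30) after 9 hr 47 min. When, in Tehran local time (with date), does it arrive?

06:51 on September 13

Convert departure to UTC: 19:34 − 2:00 = 17:34 UTC on Sep 12.
Add 9 hours and 47 minutes travel time → 03:21 UTC (Sep 13).
Tehran is UTC+3:30, so local arrival = 03:21 + 3:30 = 06:51 on Sep 13.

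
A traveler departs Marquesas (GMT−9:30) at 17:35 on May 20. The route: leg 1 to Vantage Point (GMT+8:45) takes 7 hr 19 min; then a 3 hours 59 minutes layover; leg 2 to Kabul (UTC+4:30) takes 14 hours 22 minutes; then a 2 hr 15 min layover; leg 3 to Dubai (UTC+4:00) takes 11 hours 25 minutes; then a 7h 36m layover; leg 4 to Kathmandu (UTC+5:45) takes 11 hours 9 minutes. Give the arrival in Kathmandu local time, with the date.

Convert departure to UTC: 17:35 + 9:30 = 03:05 UTC on May 21.
Add 7 hours and 19 minutes leg 1 → 10:24 UTC.
Add 3 hours 59 minutes layover in Vantage Point → 14:23 UTC.
Add 14 hours and 22 minutes leg 2 → 04:45 UTC (May 22).
Add 2 hours and 15 minutes layover in Kabul → 07:00 UTC.
Add 11 hours and 25 minutes leg 3 → 18:25 UTC.
Add 7 hours and 36 minutes layover in Dubai → 02:01 UTC (May 23).
Add 11 hours 9 minutes leg 4 → 13:10 UTC.
Kathmandu is UTC+5:45, so local arrival = 13:10 + 5:45 = 18:55 on May 23.

18:55 on May 23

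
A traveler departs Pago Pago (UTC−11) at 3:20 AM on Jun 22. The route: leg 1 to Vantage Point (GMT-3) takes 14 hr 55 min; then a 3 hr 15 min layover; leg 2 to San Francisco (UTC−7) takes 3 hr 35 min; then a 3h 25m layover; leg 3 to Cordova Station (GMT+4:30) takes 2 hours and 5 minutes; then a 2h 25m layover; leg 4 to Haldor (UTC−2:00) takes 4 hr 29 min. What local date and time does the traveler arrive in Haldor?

Convert departure to UTC: 3:20 AM + 11:00 = 2:20 PM UTC on Jun 22.
Add 14 hours 55 minutes leg 1 → 5:15 AM UTC (Jun 23).
Add 3 hours and 15 minutes layover in Vantage Point → 8:30 AM UTC.
Add 3 hours 35 minutes leg 2 → 12:05 PM UTC.
Add 3 hours and 25 minutes layover in San Francisco → 3:30 PM UTC.
Add 2 hours 5 minutes leg 3 → 5:35 PM UTC.
Add 2 hours and 25 minutes layover in Cordova Station → 8:00 PM UTC.
Add 4 hours 29 minutes leg 4 → 12:29 AM UTC (Jun 24).
Haldor is UTC−2:00, so local arrival = 12:29 AM − 2:00 = 10:29 PM on Jun 23.

10:29 PM on June 23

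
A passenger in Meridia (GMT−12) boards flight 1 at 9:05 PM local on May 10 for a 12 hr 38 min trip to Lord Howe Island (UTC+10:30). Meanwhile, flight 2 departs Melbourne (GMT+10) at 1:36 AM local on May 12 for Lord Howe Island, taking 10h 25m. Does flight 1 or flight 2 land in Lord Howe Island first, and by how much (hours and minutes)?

the first, by 4 hours 18 minutes

Flight 1 in UTC: 9:05 PM + 12:00 = 9:05 AM on May 11.
+12 hours 38 minutes → arrive 9:43 PM UTC on May 11.
Flight 2 in UTC: 1:36 AM − 10:00 = 3:36 PM on May 11.
+10 hours and 25 minutes → arrive 2:01 AM UTC on May 12.
Flight 1 lands earlier by 4 hours 18 minutes.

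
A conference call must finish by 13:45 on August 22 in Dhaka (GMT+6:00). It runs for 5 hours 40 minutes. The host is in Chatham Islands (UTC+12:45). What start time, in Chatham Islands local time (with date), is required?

Target end time in UTC: 13:45 − 6:00 = 07:45 on Aug 22.
Subtract 5 hours and 40 minutes → start 02:05 UTC on Aug 22.
Chatham Islands is UTC+12:45: 02:05 + 12:45 = 14:50 on Aug 22.

14:50 on Aug 22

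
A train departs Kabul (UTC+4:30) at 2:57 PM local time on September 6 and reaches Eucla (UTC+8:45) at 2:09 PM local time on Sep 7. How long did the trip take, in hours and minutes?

18 hours 57 minutes

Departure in UTC: 2:57 PM − 4:30 = 10:27 AM on Sep 6.
Arrival in UTC: 2:09 PM − 8:45 = 5:24 AM on Sep 7.
Elapsed = 5:24 AM − 10:27 AM (+1 day) = 18 hours 57 minutes.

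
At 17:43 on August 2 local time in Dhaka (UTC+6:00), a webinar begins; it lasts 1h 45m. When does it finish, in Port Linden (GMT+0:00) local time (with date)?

13:28 on August 2

Port Linden is 6:00 behind Dhaka.
After 1 hour 45 minutes it is 19:28 in Dhaka.
Shift by the zone difference: 19:28 − 6:00 = 13:28 on Aug 2 in Port Linden.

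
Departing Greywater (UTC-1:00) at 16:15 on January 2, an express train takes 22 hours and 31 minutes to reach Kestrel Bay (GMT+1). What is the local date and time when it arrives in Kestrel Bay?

Kestrel Bay is 2:00 ahead of Greywater.
After 22 hours and 31 minutes it is 14:46 (Jan 3) in Greywater.
Shift by the zone difference: 14:46 + 2:00 = 16:46 on Jan 3 in Kestrel Bay.

16:46 on Jan 3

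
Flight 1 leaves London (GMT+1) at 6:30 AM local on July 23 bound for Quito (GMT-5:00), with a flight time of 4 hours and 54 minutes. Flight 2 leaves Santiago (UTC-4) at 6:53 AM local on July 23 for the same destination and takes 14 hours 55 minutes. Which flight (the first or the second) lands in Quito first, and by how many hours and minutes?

Flight 1 in UTC: 6:30 AM − 1:00 = 5:30 AM on Jul 23.
+4 hours and 54 minutes → arrive 10:24 AM UTC on Jul 23.
Flight 2 in UTC: 6:53 AM + 4:00 = 10:53 AM on Jul 23.
+14 hours and 55 minutes → arrive 1:48 AM UTC on Jul 24.
Flight 1 lands earlier by 15 hours 24 minutes.

the first, by 15 hours 24 minutes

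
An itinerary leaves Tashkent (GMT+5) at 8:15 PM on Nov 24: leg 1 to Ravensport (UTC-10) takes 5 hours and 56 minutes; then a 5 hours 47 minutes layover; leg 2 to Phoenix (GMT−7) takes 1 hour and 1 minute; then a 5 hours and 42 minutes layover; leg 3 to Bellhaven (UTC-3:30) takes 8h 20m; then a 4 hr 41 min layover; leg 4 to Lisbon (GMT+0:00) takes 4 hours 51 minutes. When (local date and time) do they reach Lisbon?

Convert departure to UTC: 8:15 PM − 5:00 = 3:15 PM UTC on Nov 24.
Add 5 hours 56 minutes leg 1 → 9:11 PM UTC.
Add 5 hours and 47 minutes layover in Ravensport → 2:58 AM UTC (Nov 25).
Add 1 hour 1 minute leg 2 → 3:59 AM UTC.
Add 5 hours and 42 minutes layover in Phoenix → 9:41 AM UTC.
Add 8 hours 20 minutes leg 3 → 6:01 PM UTC.
Add 4 hours and 41 minutes layover in Bellhaven → 10:42 PM UTC.
Add 4 hours 51 minutes leg 4 → 3:33 AM UTC (Nov 26).
Lisbon is UTC+0, so local arrival is the same: 3:33 AM on Nov 26.

3:33 AM on November 26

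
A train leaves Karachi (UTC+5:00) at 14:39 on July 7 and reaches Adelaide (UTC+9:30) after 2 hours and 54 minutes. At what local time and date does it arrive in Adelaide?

Adelaide is 4:30 ahead of Karachi.
After 2 hours 54 minutes it is 17:33 in Karachi.
Shift by the zone difference: 17:33 + 4:30 = 22:03 on Jul 7 in Adelaide.

22:03 on July 7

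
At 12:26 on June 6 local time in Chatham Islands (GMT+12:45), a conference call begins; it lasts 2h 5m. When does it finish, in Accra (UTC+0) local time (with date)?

Accra is 12:45 behind Chatham Islands.
After 2 hours 5 minutes it is 14:31 in Chatham Islands.
Shift by the zone difference: 14:31 − 12:45 = 01:46 on Jun 6 in Accra.

01:46 on Jun 6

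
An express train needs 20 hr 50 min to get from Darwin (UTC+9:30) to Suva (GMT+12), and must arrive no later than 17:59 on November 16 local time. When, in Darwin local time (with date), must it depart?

Target arrival in UTC: 17:59 − 12:00 = 05:59 on Nov 16.
Subtract 20 hours 50 minutes → departure 09:09 UTC on Nov 15.
Darwin is UTC+9:30: 09:09 + 9:30 = 18:39 on Nov 15.

18:39 on November 15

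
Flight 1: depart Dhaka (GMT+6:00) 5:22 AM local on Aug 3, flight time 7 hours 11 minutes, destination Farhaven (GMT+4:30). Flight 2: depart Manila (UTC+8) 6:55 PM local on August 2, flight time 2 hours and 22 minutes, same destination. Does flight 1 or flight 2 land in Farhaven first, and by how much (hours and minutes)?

the second, by 17 hours 16 minutes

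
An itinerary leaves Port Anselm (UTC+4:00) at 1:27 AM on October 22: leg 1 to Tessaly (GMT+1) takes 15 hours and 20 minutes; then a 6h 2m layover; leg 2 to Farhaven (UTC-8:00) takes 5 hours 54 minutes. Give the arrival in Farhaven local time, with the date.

4:43 PM on Oct 22

Convert departure to UTC: 1:27 AM − 4:00 = 9:27 PM UTC on Oct 21.
Add 15 hours 20 minutes leg 1 → 12:47 PM UTC (Oct 22).
Add 6 hours 2 minutes layover in Tessaly → 6:49 PM UTC.
Add 5 hours and 54 minutes leg 2 → 12:43 AM UTC (Oct 23).
Farhaven is UTC−8:00, so local arrival = 12:43 AM − 8:00 = 4:43 PM on Oct 22.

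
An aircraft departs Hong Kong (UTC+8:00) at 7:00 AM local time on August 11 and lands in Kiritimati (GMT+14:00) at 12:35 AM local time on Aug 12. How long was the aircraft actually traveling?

Departure in UTC: 7:00 AM − 8:00 = 11:00 PM on Aug 10.
Arrival in UTC: 12:35 AM − 14:00 = 10:35 AM on Aug 11.
Elapsed = 10:35 AM − 11:00 PM (+1 day) = 11 hours 35 minutes.

11 hours 35 minutes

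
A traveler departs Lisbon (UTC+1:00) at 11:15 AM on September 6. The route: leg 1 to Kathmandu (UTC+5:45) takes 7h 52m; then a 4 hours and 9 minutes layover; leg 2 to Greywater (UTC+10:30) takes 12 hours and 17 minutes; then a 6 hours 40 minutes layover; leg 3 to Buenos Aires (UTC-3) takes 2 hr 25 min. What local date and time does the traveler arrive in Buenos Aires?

4:38 PM on September 7

Convert departure to UTC: 11:15 AM − 1:00 = 10:15 AM UTC on Sep 6.
Add 7 hours and 52 minutes leg 1 → 6:07 PM UTC.
Add 4 hours and 9 minutes layover in Kathmandu → 10:16 PM UTC.
Add 12 hours and 17 minutes leg 2 → 10:33 AM UTC (Sep 7).
Add 6 hours 40 minutes layover in Greywater → 5:13 PM UTC.
Add 2 hours and 25 minutes leg 3 → 7:38 PM UTC.
Buenos Aires is UTC−3:00, so local arrival = 7:38 PM − 3:00 = 4:38 PM on Sep 7.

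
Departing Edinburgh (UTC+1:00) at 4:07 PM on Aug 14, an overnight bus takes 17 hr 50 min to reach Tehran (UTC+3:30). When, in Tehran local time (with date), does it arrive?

12:27 PM on August 15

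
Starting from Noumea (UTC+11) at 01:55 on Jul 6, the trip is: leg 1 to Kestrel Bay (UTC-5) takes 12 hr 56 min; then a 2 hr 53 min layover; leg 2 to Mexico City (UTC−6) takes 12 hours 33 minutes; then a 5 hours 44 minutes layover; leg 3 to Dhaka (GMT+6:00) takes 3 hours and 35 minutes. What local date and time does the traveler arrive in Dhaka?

Convert departure to UTC: 01:55 − 11:00 = 14:55 UTC on Jul 5.
Add 12 hours 56 minutes leg 1 → 03:51 UTC (Jul 6).
Add 2 hours and 53 minutes layover in Kestrel Bay → 06:44 UTC.
Add 12 hours and 33 minutes leg 2 → 19:17 UTC.
Add 5 hours 44 minutes layover in Mexico City → 01:01 UTC (Jul 7).
Add 3 hours 35 minutes leg 3 → 04:36 UTC.
Dhaka is UTC+6:00, so local arrival = 04:36 + 6:00 = 10:36 on Jul 7.

10:36 on Jul 7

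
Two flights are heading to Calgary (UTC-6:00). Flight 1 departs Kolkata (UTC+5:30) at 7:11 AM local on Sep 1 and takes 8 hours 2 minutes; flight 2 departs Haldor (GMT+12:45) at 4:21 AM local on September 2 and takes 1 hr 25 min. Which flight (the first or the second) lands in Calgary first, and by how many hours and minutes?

the first, by 7 hours 18 minutes

Flight 1 in UTC: 7:11 AM − 5:30 = 1:41 AM on Sep 1.
+8 hours 2 minutes → arrive 9:43 AM UTC on Sep 1.
Flight 2 in UTC: 4:21 AM − 12:45 = 3:36 PM on Sep 1.
+1 hour and 25 minutes → arrive 5:01 PM UTC on Sep 1.
Flight 1 lands earlier by 7 hours 18 minutes.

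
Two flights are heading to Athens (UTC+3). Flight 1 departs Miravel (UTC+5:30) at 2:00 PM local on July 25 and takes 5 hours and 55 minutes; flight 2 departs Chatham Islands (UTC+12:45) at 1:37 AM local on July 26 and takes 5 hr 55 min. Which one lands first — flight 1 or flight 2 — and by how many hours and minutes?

the first, by 4 hours 22 minutes

Flight 1 in UTC: 2:00 PM − 5:30 = 8:30 AM on Jul 25.
+5 hours and 55 minutes → arrive 2:25 PM UTC on Jul 25.
Flight 2 in UTC: 1:37 AM − 12:45 = 12:52 PM on Jul 25.
+5 hours 55 minutes → arrive 6:47 PM UTC on Jul 25.
Flight 1 lands earlier by 4 hours 22 minutes.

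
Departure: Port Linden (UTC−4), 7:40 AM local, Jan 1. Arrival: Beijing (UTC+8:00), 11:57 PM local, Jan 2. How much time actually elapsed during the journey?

Beijing is 12:00 ahead of Port Linden.
Clock-face elapsed time (ignoring zones) is 40 hours 17 minutes.
Actual elapsed = 40 hours 17 minutes − 12:00 = 28 hours 17 minutes.

28 hours 17 minutes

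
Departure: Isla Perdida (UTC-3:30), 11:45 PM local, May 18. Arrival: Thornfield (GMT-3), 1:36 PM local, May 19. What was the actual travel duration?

13 hours 21 minutes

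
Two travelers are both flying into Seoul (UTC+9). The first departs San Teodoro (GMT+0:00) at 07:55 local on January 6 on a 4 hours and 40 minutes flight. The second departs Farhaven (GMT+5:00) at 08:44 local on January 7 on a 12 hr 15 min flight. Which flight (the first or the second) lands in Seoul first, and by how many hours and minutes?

Flight 1 departs at 07:55 UTC (Jan 6).
+4 hours and 40 minutes → arrive 12:35 UTC on Jan 6.
Flight 2 in UTC: 08:44 − 5:00 = 03:44 on Jan 7.
+12 hours and 15 minutes → arrive 15:59 UTC on Jan 7.
Flight 1 lands earlier by 27 hours 24 minutes.

the first, by 27 hours 24 minutes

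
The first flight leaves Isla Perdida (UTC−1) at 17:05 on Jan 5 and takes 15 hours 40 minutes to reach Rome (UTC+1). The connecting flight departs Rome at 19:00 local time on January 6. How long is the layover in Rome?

Convert departure to UTC: 17:05 + 1:00 = 18:05 UTC on Jan 5.
Add 15 hours 40 minutes flight time → 09:45 UTC (Jan 6).
Rome is UTC+1:00, so local arrival = 09:45 + 1:00 = 10:45 on Jan 6.
Layover = 19:00 − 10:45 = 8 hours 15 minutes.

8 hours 15 minutes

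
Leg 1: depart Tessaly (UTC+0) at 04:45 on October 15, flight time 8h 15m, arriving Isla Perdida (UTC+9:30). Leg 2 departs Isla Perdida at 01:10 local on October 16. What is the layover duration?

Tessaly is at UTC+0, so departure is already 04:45 UTC on Oct 15.
Add 8 hours and 15 minutes flight time → 13:00 UTC.
Isla Perdida is UTC+9:30, so local arrival = 13:00 + 9:30 = 22:30 on Oct 15.
Layover = 01:10 − 22:30 (+1 day) = 2 hours 40 minutes.

2 hours 40 minutes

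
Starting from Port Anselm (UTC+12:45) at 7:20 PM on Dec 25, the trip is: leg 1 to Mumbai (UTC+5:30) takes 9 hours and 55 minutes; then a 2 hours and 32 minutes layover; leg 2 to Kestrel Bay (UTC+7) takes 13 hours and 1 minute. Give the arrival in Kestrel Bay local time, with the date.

3:03 PM on December 26

Convert departure to UTC: 7:20 PM − 12:45 = 6:35 AM UTC on Dec 25.
Add 9 hours 55 minutes leg 1 → 4:30 PM UTC.
Add 2 hours 32 minutes layover in Mumbai → 7:02 PM UTC.
Add 13 hours 1 minute leg 2 → 8:03 AM UTC (Dec 26).
Kestrel Bay is UTC+7:00, so local arrival = 8:03 AM + 7:00 = 3:03 PM on Dec 26.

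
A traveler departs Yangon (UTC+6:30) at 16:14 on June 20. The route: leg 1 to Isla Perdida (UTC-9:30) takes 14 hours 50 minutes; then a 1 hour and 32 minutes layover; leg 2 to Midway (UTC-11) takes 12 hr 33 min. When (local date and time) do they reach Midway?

Convert departure to UTC: 16:14 − 6:30 = 09:44 UTC on Jun 20.
Add 14 hours and 50 minutes leg 1 → 00:34 UTC (Jun 21).
Add 1 hour 32 minutes layover in Isla Perdida → 02:06 UTC.
Add 12 hours and 33 minutes leg 2 → 14:39 UTC.
Midway is UTC−11:00, so local arrival = 14:39 − 11:00 = 03:39 on Jun 21.

03:39 on June 21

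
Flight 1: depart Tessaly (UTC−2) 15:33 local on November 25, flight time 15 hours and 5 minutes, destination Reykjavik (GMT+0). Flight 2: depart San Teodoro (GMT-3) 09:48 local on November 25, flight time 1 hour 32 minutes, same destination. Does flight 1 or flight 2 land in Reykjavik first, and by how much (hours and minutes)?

the second, by 18 hours 18 minutes

Flight 1 in UTC: 15:33 + 2:00 = 17:33 on Nov 25.
+15 hours and 5 minutes → arrive 08:38 UTC on Nov 26.
Flight 2 in UTC: 09:48 + 3:00 = 12:48 on Nov 25.
+1 hour and 32 minutes → arrive 14:20 UTC on Nov 25.
Flight 2 lands earlier by 18 hours 18 minutes.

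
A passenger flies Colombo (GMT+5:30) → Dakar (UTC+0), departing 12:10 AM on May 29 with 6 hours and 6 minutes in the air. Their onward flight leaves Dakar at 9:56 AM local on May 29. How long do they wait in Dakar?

Convert departure to UTC: 12:10 AM − 5:30 = 6:40 PM UTC on May 28.
Add 6 hours and 6 minutes flight time → 12:46 AM UTC (May 29).
Dakar is UTC+0, so local arrival is the same: 12:46 AM on May 29.
Layover = 9:56 AM − 12:46 AM = 9 hours 10 minutes.

9 hours 10 minutes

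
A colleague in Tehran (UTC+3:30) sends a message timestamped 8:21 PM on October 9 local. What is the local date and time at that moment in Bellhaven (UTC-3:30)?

1:21 PM on October 9

Bellhaven is 7:00 behind Tehran.
Shift by the zone difference: 8:21 PM − 7:00 = 1:21 PM on Oct 9 in Bellhaven.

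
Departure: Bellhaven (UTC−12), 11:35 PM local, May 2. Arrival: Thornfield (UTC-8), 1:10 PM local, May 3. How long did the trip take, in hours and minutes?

9 hours 35 minutes

Departure in UTC: 11:35 PM + 12:00 = 11:35 AM on May 3.
Arrival in UTC: 1:10 PM + 8:00 = 9:10 PM on May 3.
Elapsed = 9:10 PM − 11:35 AM = 9 hours 35 minutes.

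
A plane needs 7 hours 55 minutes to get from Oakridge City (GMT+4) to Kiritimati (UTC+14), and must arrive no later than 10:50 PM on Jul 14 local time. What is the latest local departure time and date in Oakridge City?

Target arrival in UTC: 10:50 PM − 14:00 = 8:50 AM on Jul 14.
Subtract 7 hours and 55 minutes → departure 12:55 AM UTC on Jul 14.
Oakridge City is UTC+4:00: 12:55 AM + 4:00 = 4:55 AM on Jul 14.

4:55 AM on July 14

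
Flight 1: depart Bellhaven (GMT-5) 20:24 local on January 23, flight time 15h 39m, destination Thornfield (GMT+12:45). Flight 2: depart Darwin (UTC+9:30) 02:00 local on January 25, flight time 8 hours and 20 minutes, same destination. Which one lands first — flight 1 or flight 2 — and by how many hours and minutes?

Flight 1 in UTC: 20:24 + 5:00 = 01:24 on Jan 24.
+15 hours and 39 minutes → arrive 17:03 UTC on Jan 24.
Flight 2 in UTC: 02:00 − 9:30 = 16:30 on Jan 24.
+8 hours and 20 minutes → arrive 00:50 UTC on Jan 25.
Flight 1 lands earlier by 7 hours 47 minutes.

the first, by 7 hours 47 minutes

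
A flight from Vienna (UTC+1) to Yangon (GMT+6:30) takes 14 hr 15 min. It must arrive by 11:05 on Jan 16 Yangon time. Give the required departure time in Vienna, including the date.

15:20 on January 15

Target arrival in UTC: 11:05 − 6:30 = 04:35 on Jan 16.
Subtract 14 hours and 15 minutes → departure 14:20 UTC on Jan 15.
Vienna is UTC+1:00: 14:20 + 1:00 = 15:20 on Jan 15.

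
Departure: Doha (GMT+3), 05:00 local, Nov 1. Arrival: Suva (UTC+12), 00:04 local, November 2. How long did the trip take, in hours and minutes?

Suva is 9:00 ahead of Doha.
Clock-face elapsed time (ignoring zones) is 19 hours 4 minutes.
Actual elapsed = 19 hours 4 minutes − 9:00 = 10 hours 4 minutes.

10 hours 4 minutes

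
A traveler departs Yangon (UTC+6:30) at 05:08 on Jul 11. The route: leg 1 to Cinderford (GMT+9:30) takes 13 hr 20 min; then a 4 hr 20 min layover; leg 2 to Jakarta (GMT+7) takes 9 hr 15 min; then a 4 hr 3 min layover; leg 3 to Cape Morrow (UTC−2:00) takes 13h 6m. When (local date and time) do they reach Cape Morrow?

Convert departure to UTC: 05:08 − 6:30 = 22:38 UTC on Jul 10.
Add 13 hours 20 minutes leg 1 → 11:58 UTC (Jul 11).
Add 4 hours 20 minutes layover in Cinderford → 16:18 UTC.
Add 9 hours 15 minutes leg 2 → 01:33 UTC (Jul 12).
Add 4 hours 3 minutes layover in Jakarta → 05:36 UTC.
Add 13 hours 6 minutes leg 3 → 18:42 UTC.
Cape Morrow is UTC−2:00, so local arrival = 18:42 − 2:00 = 16:42 on Jul 12.

16:42 on Jul 12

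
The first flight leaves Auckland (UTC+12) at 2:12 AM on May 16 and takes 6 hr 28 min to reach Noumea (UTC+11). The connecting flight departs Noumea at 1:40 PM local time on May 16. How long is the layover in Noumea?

Convert departure to UTC: 2:12 AM − 12:00 = 2:12 PM UTC on May 15.
Add 6 hours and 28 minutes flight time → 8:40 PM UTC.
Noumea is UTC+11:00, so local arrival = 8:40 PM + 11:00 = 7:40 AM on May 16.
Layover = 1:40 PM − 7:40 AM = 6 hours.

6 hours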